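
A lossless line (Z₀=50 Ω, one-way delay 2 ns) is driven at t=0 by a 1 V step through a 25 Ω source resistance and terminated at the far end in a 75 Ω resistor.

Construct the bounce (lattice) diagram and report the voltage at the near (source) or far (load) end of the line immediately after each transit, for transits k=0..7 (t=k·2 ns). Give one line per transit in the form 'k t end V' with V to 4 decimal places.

Γ_L=0.200000, Γ_S=-0.333333; launch V₁=1·50/75=0.666667
k=0 src: V=0.6667
k=1 load: inc=0.666667, refl=0.666667·0.200000=0.1333; V=0.000000+0.666667+0.133333=0.8000
k=2 src: inc=0.133333, refl=0.133333·-0.333333=-0.0444; V=0.666667+0.133333+-0.044444=0.7556
k=3 load: inc=-0.044444, refl=-0.044444·0.200000=-0.0089; V=0.800000+-0.044444+-0.008889=0.7467
k=4 src: inc=-0.008889, refl=-0.008889·-0.333333=0.0030; V=0.755556+-0.008889+0.002963=0.7496
k=5 load: inc=0.002963, refl=0.002963·0.200000=0.0006; V=0.746667+0.002963+0.000593=0.7502
k=6 src: inc=0.000593, refl=0.000593·-0.333333=-0.0002; V=0.749630+0.000593+-0.000198=0.7500
k=7 load: inc=-0.000198, refl=-0.000198·0.200000=-0.0000; V=0.750222+-0.000198+-0.000040=0.7500

0 0 source 0.6667
1 2 load 0.8000
2 4 source 0.7556
3 6 load 0.7467
4 8 source 0.7496
5 10 load 0.7502
6 12 source 0.7500
7 14 load 0.7500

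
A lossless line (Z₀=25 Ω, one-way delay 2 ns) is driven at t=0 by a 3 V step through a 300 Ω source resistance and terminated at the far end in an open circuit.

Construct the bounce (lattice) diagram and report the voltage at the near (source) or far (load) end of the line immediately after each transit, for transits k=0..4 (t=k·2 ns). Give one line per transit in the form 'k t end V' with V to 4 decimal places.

0 0 source 0.2308
1 2 load 0.4615
2 4 source 0.6568
3 6 load 0.8521
4 8 source 1.0173

Γ_L=1.000000, Γ_S=0.846154; launch V₁=3·25/325=0.230769
k=0 src: V=0.2308
k=1 load: inc=0.230769, refl=0.230769·1.000000=0.2308; V=0.000000+0.230769+0.230769=0.4615
k=2 src: inc=0.230769, refl=0.230769·0.846154=0.1953; V=0.230769+0.230769+0.195266=0.6568
k=3 load: inc=0.195266, refl=0.195266·1.000000=0.1953; V=0.461538+0.195266+0.195266=0.8521
k=4 src: inc=0.195266, refl=0.195266·0.846154=0.1652; V=0.656805+0.195266+0.165225=1.0173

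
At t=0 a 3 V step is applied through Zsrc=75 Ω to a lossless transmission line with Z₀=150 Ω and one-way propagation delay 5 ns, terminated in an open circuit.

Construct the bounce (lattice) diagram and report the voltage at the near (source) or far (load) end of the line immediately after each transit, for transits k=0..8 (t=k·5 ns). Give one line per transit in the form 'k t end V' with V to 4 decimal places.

Γ_L=1.000000, Γ_S=-0.333333; launch V₁=3·150/225=2.000000
k=0 src: V=2.0000
k=1 load: inc=2.000000, refl=2.000000·1.000000=2.0000; V=0.000000+2.000000+2.000000=4.0000
k=2 src: inc=2.000000, refl=2.000000·-0.333333=-0.6667; V=2.000000+2.000000+-0.666667=3.3333
k=3 load: inc=-0.666667, refl=-0.666667·1.000000=-0.6667; V=4.000000+-0.666667+-0.666667=2.6667
k=4 src: inc=-0.666667, refl=-0.666667·-0.333333=0.2222; V=3.333333+-0.666667+0.222222=2.8889
k=5 load: inc=0.222222, refl=0.222222·1.000000=0.2222; V=2.666667+0.222222+0.222222=3.1111
k=6 src: inc=0.222222, refl=0.222222·-0.333333=-0.0741; V=2.888889+0.222222+-0.074074=3.0370
k=7 load: inc=-0.074074, refl=-0.074074·1.000000=-0.0741; V=3.111111+-0.074074+-0.074074=2.9630
k=8 src: inc=-0.074074, refl=-0.074074·-0.333333=0.0247; V=3.037037+-0.074074+0.024691=2.9877

0 0 source 2.0000
1 5 load 4.0000
2 10 source 3.3333
3 15 load 2.6667
4 20 source 2.8889
5 25 load 3.1111
6 30 source 3.0370
7 35 load 2.9630
8 40 source 2.9877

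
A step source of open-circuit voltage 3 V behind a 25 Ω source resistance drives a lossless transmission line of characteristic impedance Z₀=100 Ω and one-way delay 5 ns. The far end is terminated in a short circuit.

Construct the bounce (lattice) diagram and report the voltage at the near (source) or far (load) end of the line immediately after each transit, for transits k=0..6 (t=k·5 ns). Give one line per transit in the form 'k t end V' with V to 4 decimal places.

0 0 source 2.4000
1 5 load 0.0000
2 10 source 1.4400
3 15 load 0.0000
4 20 source 0.8640
5 25 load 0.0000
6 30 source 0.5184

Γ_L=-1.000000, Γ_S=-0.600000; launch V₁=3·100/125=2.400000
k=0 src: V=2.4000
k=1 load: inc=2.400000, refl=2.400000·-1.000000=-2.4000; V=0.000000+2.400000+-2.400000=0.0000
k=2 src: inc=-2.400000, refl=-2.400000·-0.600000=1.4400; V=2.400000+-2.400000+1.440000=1.4400
k=3 load: inc=1.440000, refl=1.440000·-1.000000=-1.4400; V=0.000000+1.440000+-1.440000=0.0000
k=4 src: inc=-1.440000, refl=-1.440000·-0.600000=0.8640; V=1.440000+-1.440000+0.864000=0.8640
k=5 load: inc=0.864000, refl=0.864000·-1.000000=-0.8640; V=0.000000+0.864000+-0.864000=0.0000
k=6 src: inc=-0.864000, refl=-0.864000·-0.600000=0.5184; V=0.864000+-0.864000+0.518400=0.5184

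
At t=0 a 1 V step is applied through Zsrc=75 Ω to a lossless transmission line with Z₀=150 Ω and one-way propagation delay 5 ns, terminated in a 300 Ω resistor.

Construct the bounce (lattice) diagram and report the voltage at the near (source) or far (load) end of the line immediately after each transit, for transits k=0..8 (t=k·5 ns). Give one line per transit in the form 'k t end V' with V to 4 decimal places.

0 0 source 0.6667
1 5 load 0.8889
2 10 source 0.8148
3 15 load 0.7901
4 20 source 0.7984
5 25 load 0.8011
6 30 source 0.8002
7 35 load 0.7999
8 40 source 0.8000

Γ_L=0.333333, Γ_S=-0.333333; launch V₁=1·150/225=0.666667
k=0 src: V=0.6667
k=1 load: inc=0.666667, refl=0.666667·0.333333=0.2222; V=0.000000+0.666667+0.222222=0.8889
k=2 src: inc=0.222222, refl=0.222222·-0.333333=-0.0741; V=0.666667+0.222222+-0.074074=0.8148
k=3 load: inc=-0.074074, refl=-0.074074·0.333333=-0.0247; V=0.888889+-0.074074+-0.024691=0.7901
k=4 src: inc=-0.024691, refl=-0.024691·-0.333333=0.0082; V=0.814815+-0.024691+0.008230=0.7984
k=5 load: inc=0.008230, refl=0.008230·0.333333=0.0027; V=0.790123+0.008230+0.002743=0.8011
k=6 src: inc=0.002743, refl=0.002743·-0.333333=-0.0009; V=0.798354+0.002743+-0.000914=0.8002
k=7 load: inc=-0.000914, refl=-0.000914·0.333333=-0.0003; V=0.801097+-0.000914+-0.000305=0.7999
k=8 src: inc=-0.000305, refl=-0.000305·-0.333333=0.0001; V=0.800183+-0.000305+0.000102=0.8000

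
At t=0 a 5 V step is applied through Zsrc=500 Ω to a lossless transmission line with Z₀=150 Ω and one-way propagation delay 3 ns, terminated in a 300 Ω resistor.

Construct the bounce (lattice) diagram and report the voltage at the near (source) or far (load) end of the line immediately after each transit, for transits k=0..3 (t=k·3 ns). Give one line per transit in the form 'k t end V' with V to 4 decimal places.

0 0 source 1.1538
1 3 load 1.5385
2 6 source 1.7456
3 9 load 1.8146

Γ_L=0.333333, Γ_S=0.538462; launch V₁=5·150/650=1.153846
k=0 src: V=1.1538
k=1 load: inc=1.153846, refl=1.153846·0.333333=0.3846; V=0.000000+1.153846+0.384615=1.5385
k=2 src: inc=0.384615, refl=0.384615·0.538462=0.2071; V=1.153846+0.384615+0.207101=1.7456
k=3 load: inc=0.207101, refl=0.207101·0.333333=0.0690; V=1.538462+0.207101+0.069034=1.8146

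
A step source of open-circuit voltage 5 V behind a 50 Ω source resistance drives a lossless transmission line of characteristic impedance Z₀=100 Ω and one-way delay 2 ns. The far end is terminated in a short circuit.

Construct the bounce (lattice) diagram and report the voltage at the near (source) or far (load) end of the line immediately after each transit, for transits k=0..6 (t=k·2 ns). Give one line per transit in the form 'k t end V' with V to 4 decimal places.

Γ_L=-1.000000, Γ_S=-0.333333; launch V₁=5·100/150=3.333333
k=0 src: V=3.3333
k=1 load: inc=3.333333, refl=3.333333·-1.000000=-3.3333; V=0.000000+3.333333+-3.333333=0.0000
k=2 src: inc=-3.333333, refl=-3.333333·-0.333333=1.1111; V=3.333333+-3.333333+1.111111=1.1111
k=3 load: inc=1.111111, refl=1.111111·-1.000000=-1.1111; V=0.000000+1.111111+-1.111111=0.0000
k=4 src: inc=-1.111111, refl=-1.111111·-0.333333=0.3704; V=1.111111+-1.111111+0.370370=0.3704
k=5 load: inc=0.370370, refl=0.370370·-1.000000=-0.3704; V=0.000000+0.370370+-0.370370=0.0000
k=6 src: inc=-0.370370, refl=-0.370370·-0.333333=0.1235; V=0.370370+-0.370370+0.123457=0.1235

0 0 source 3.3333
1 2 load 0.0000
2 4 source 1.1111
3 6 load 0.0000
4 8 source 0.3704
5 10 load 0.0000
6 12 source 0.1235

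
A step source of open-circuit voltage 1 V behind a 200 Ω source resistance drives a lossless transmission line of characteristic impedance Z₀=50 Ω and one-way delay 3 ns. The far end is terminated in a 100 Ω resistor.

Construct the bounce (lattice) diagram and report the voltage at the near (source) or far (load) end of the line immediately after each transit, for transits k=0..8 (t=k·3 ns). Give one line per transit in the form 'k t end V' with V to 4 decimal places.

0 0 source 0.2000
1 3 load 0.2667
2 6 source 0.3067
3 9 load 0.3200
4 12 source 0.3280
5 15 load 0.3307
6 18 source 0.3323
7 21 load 0.3328
8 24 source 0.3331

Γ_L=0.333333, Γ_S=0.600000; launch V₁=1·50/250=0.200000
k=0 src: V=0.2000
k=1 load: inc=0.200000, refl=0.200000·0.333333=0.0667; V=0.000000+0.200000+0.066667=0.2667
k=2 src: inc=0.066667, refl=0.066667·0.600000=0.0400; V=0.200000+0.066667+0.040000=0.3067
k=3 load: inc=0.040000, refl=0.040000·0.333333=0.0133; V=0.266667+0.040000+0.013333=0.3200
k=4 src: inc=0.013333, refl=0.013333·0.600000=0.0080; V=0.306667+0.013333+0.008000=0.3280
k=5 load: inc=0.008000, refl=0.008000·0.333333=0.0027; V=0.320000+0.008000+0.002667=0.3307
k=6 src: inc=0.002667, refl=0.002667·0.600000=0.0016; V=0.328000+0.002667+0.001600=0.3323
k=7 load: inc=0.001600, refl=0.001600·0.333333=0.0005; V=0.330667+0.001600+0.000533=0.3328
k=8 src: inc=0.000533, refl=0.000533·0.600000=0.0003; V=0.332267+0.000533+0.000320=0.3331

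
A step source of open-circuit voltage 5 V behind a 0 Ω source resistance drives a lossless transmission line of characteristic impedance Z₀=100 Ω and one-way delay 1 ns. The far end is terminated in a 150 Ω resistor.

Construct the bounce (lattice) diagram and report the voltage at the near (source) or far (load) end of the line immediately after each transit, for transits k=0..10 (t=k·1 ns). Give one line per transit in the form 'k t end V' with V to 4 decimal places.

0 0 source 5.0000
1 1 load 6.0000
2 2 source 5.0000
3 3 load 4.8000
4 4 source 5.0000
5 5 load 5.0400
6 6 source 5.0000
7 7 load 4.9920
8 8 source 5.0000
9 9 load 5.0016
10 10 source 5.0000

Γ_L=0.200000, Γ_S=-1.000000; launch V₁=5·100/100=5.000000
k=0 src: V=5.0000
k=1 load: inc=5.000000, refl=5.000000·0.200000=1.0000; V=0.000000+5.000000+1.000000=6.0000
k=2 src: inc=1.000000, refl=1.000000·-1.000000=-1.0000; V=5.000000+1.000000+-1.000000=5.0000
k=3 load: inc=-1.000000, refl=-1.000000·0.200000=-0.2000; V=6.000000+-1.000000+-0.200000=4.8000
k=4 src: inc=-0.200000, refl=-0.200000·-1.000000=0.2000; V=5.000000+-0.200000+0.200000=5.0000
k=5 load: inc=0.200000, refl=0.200000·0.200000=0.0400; V=4.800000+0.200000+0.040000=5.0400
k=6 src: inc=0.040000, refl=0.040000·-1.000000=-0.0400; V=5.000000+0.040000+-0.040000=5.0000
k=7 load: inc=-0.040000, refl=-0.040000·0.200000=-0.0080; V=5.040000+-0.040000+-0.008000=4.9920
k=8 src: inc=-0.008000, refl=-0.008000·-1.000000=0.0080; V=5.000000+-0.008000+0.008000=5.0000
k=9 load: inc=0.008000, refl=0.008000·0.200000=0.0016; V=4.992000+0.008000+0.001600=5.0016
k=10 src: inc=0.001600, refl=0.001600·-1.000000=-0.0016; V=5.000000+0.001600+-0.001600=5.0000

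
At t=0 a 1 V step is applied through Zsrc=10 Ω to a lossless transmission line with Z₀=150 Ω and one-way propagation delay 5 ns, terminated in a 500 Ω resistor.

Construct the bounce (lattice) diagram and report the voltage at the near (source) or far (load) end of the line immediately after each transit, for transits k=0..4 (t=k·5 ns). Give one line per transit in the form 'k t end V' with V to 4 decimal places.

0 0 source 0.9375
1 5 load 1.4423
2 10 source 1.0006
3 15 load 0.7628
4 20 source 0.9709

Γ_L=0.538462, Γ_S=-0.875000; launch V₁=1·150/160=0.937500
k=0 src: V=0.9375
k=1 load: inc=0.937500, refl=0.937500·0.538462=0.5048; V=0.000000+0.937500+0.504808=1.4423
k=2 src: inc=0.504808, refl=0.504808·-0.875000=-0.4417; V=0.937500+0.504808+-0.441707=1.0006
k=3 load: inc=-0.441707, refl=-0.441707·0.538462=-0.2378; V=1.442308+-0.441707+-0.237842=0.7628
k=4 src: inc=-0.237842, refl=-0.237842·-0.875000=0.2081; V=1.000601+-0.237842+0.208112=0.9709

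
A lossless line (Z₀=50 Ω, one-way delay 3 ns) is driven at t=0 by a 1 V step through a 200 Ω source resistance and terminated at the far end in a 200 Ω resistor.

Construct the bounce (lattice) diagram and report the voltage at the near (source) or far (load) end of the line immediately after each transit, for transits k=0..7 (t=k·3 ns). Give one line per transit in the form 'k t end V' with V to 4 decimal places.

Γ_L=0.600000, Γ_S=0.600000; launch V₁=1·50/250=0.200000
k=0 src: V=0.2000
k=1 load: inc=0.200000, refl=0.200000·0.600000=0.1200; V=0.000000+0.200000+0.120000=0.3200
k=2 src: inc=0.120000, refl=0.120000·0.600000=0.0720; V=0.200000+0.120000+0.072000=0.3920
k=3 load: inc=0.072000, refl=0.072000·0.600000=0.0432; V=0.320000+0.072000+0.043200=0.4352
k=4 src: inc=0.043200, refl=0.043200·0.600000=0.0259; V=0.392000+0.043200+0.025920=0.4611
k=5 load: inc=0.025920, refl=0.025920·0.600000=0.0156; V=0.435200+0.025920+0.015552=0.4767
k=6 src: inc=0.015552, refl=0.015552·0.600000=0.0093; V=0.461120+0.015552+0.009331=0.4860
k=7 load: inc=0.009331, refl=0.009331·0.600000=0.0056; V=0.476672+0.009331+0.005599=0.4916

0 0 source 0.2000
1 3 load 0.3200
2 6 source 0.3920
3 9 load 0.4352
4 12 source 0.4611
5 15 load 0.4767
6 18 source 0.4860
7 21 load 0.4916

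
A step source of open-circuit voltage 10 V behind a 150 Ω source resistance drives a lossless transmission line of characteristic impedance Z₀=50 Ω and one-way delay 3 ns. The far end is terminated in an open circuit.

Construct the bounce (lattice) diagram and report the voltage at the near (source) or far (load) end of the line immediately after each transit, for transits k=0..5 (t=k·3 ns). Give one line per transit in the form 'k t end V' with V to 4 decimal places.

0 0 source 2.5000
1 3 load 5.0000
2 6 source 6.2500
3 9 load 7.5000
4 12 source 8.1250
5 15 load 8.7500

Γ_L=1.000000, Γ_S=0.500000; launch V₁=10·50/200=2.500000
k=0 src: V=2.5000
k=1 load: inc=2.500000, refl=2.500000·1.000000=2.5000; V=0.000000+2.500000+2.500000=5.0000
k=2 src: inc=2.500000, refl=2.500000·0.500000=1.2500; V=2.500000+2.500000+1.250000=6.2500
k=3 load: inc=1.250000, refl=1.250000·1.000000=1.2500; V=5.000000+1.250000+1.250000=7.5000
k=4 src: inc=1.250000, refl=1.250000·0.500000=0.6250; V=6.250000+1.250000+0.625000=8.1250
k=5 load: inc=0.625000, refl=0.625000·1.000000=0.6250; V=7.500000+0.625000+0.625000=8.7500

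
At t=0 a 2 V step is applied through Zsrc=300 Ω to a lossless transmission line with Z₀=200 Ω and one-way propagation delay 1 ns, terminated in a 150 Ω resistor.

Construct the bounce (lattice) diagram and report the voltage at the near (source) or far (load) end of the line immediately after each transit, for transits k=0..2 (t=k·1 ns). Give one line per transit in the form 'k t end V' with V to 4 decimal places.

Γ_L=-0.142857, Γ_S=0.200000; launch V₁=2·200/500=0.800000
k=0 src: V=0.8000
k=1 load: inc=0.800000, refl=0.800000·-0.142857=-0.1143; V=0.000000+0.800000+-0.114286=0.6857
k=2 src: inc=-0.114286, refl=-0.114286·0.200000=-0.0229; V=0.800000+-0.114286+-0.022857=0.6629

0 0 source 0.8000
1 1 load 0.6857
2 2 source 0.6629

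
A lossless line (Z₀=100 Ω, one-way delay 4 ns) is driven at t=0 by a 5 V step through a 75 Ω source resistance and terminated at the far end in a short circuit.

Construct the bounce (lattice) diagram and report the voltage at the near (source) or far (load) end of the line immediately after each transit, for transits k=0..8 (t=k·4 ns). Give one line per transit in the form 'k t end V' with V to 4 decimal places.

0 0 source 2.8571
1 4 load 0.0000
2 8 source 0.4082
3 12 load 0.0000
4 16 source 0.0583
5 20 load 0.0000
6 24 source 0.0083
7 28 load 0.0000
8 32 source 0.0012

Γ_L=-1.000000, Γ_S=-0.142857; launch V₁=5·100/175=2.857143
k=0 src: V=2.8571
k=1 load: inc=2.857143, refl=2.857143·-1.000000=-2.8571; V=0.000000+2.857143+-2.857143=0.0000
k=2 src: inc=-2.857143, refl=-2.857143·-0.142857=0.4082; V=2.857143+-2.857143+0.408163=0.4082
k=3 load: inc=0.408163, refl=0.408163·-1.000000=-0.4082; V=0.000000+0.408163+-0.408163=0.0000
k=4 src: inc=-0.408163, refl=-0.408163·-0.142857=0.0583; V=0.408163+-0.408163+0.058309=0.0583
k=5 load: inc=0.058309, refl=0.058309·-1.000000=-0.0583; V=0.000000+0.058309+-0.058309=0.0000
k=6 src: inc=-0.058309, refl=-0.058309·-0.142857=0.0083; V=0.058309+-0.058309+0.008330=0.0083
k=7 load: inc=0.008330, refl=0.008330·-1.000000=-0.0083; V=0.000000+0.008330+-0.008330=0.0000
k=8 src: inc=-0.008330, refl=-0.008330·-0.142857=0.0012; V=0.008330+-0.008330+0.001190=0.0012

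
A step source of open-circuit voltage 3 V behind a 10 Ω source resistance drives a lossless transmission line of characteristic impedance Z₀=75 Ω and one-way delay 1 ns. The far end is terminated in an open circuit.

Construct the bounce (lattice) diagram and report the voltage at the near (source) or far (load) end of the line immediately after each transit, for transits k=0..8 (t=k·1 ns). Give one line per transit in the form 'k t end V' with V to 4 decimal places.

Γ_L=1.000000, Γ_S=-0.764706; launch V₁=3·75/85=2.647059
k=0 src: V=2.6471
k=1 load: inc=2.647059, refl=2.647059·1.000000=2.6471; V=0.000000+2.647059+2.647059=5.2941
k=2 src: inc=2.647059, refl=2.647059·-0.764706=-2.0242; V=2.647059+2.647059+-2.024221=3.2699
k=3 load: inc=-2.024221, refl=-2.024221·1.000000=-2.0242; V=5.294118+-2.024221+-2.024221=1.2457
k=4 src: inc=-2.024221, refl=-2.024221·-0.764706=1.5479; V=3.269896+-2.024221+1.547934=2.7936
k=5 load: inc=1.547934, refl=1.547934·1.000000=1.5479; V=1.245675+1.547934+1.547934=4.3415
k=6 src: inc=1.547934, refl=1.547934·-0.764706=-1.1837; V=2.793609+1.547934+-1.183714=3.1578
k=7 load: inc=-1.183714, refl=-1.183714·1.000000=-1.1837; V=4.341543+-1.183714+-1.183714=1.9741
k=8 src: inc=-1.183714, refl=-1.183714·-0.764706=0.9052; V=3.157829+-1.183714+0.905193=2.8793

0 0 source 2.6471
1 1 load 5.2941
2 2 source 3.2699
3 3 load 1.2457
4 4 source 2.7936
5 5 load 4.3415
6 6 source 3.1578
7 7 load 1.9741
8 8 source 2.8793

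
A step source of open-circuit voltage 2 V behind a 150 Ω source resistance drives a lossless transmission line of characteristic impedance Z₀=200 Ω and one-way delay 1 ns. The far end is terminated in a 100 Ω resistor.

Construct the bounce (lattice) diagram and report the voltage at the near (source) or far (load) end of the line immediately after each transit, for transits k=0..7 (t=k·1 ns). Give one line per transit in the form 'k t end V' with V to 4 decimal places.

0 0 source 1.1429
1 1 load 0.7619
2 2 source 0.8163
3 3 load 0.7982
4 4 source 0.8008
5 5 load 0.7999
6 6 source 0.8000
7 7 load 0.8000

Γ_L=-0.333333, Γ_S=-0.142857; launch V₁=2·200/350=1.142857
k=0 src: V=1.1429
k=1 load: inc=1.142857, refl=1.142857·-0.333333=-0.3810; V=0.000000+1.142857+-0.380952=0.7619
k=2 src: inc=-0.380952, refl=-0.380952·-0.142857=0.0544; V=1.142857+-0.380952+0.054422=0.8163
k=3 load: inc=0.054422, refl=0.054422·-0.333333=-0.0181; V=0.761905+0.054422+-0.018141=0.7982
k=4 src: inc=-0.018141, refl=-0.018141·-0.142857=0.0026; V=0.816327+-0.018141+0.002592=0.8008
k=5 load: inc=0.002592, refl=0.002592·-0.333333=-0.0009; V=0.798186+0.002592+-0.000864=0.7999
k=6 src: inc=-0.000864, refl=-0.000864·-0.142857=0.0001; V=0.800777+-0.000864+0.000123=0.8000
k=7 load: inc=0.000123, refl=0.000123·-0.333333=-0.0000; V=0.799914+0.000123+-0.000041=0.8000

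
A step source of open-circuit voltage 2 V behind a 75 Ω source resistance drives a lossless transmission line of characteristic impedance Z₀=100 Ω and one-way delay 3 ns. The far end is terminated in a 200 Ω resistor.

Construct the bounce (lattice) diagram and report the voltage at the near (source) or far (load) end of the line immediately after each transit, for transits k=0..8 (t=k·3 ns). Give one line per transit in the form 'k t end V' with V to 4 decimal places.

0 0 source 1.1429
1 3 load 1.5238
2 6 source 1.4694
3 9 load 1.4512
4 12 source 1.4538
5 15 load 1.4547
6 18 source 1.4546
7 21 load 1.4545
8 24 source 1.4545

Γ_L=0.333333, Γ_S=-0.142857; launch V₁=2·100/175=1.142857
k=0 src: V=1.1429
k=1 load: inc=1.142857, refl=1.142857·0.333333=0.3810; V=0.000000+1.142857+0.380952=1.5238
k=2 src: inc=0.380952, refl=0.380952·-0.142857=-0.0544; V=1.142857+0.380952+-0.054422=1.4694
k=3 load: inc=-0.054422, refl=-0.054422·0.333333=-0.0181; V=1.523810+-0.054422+-0.018141=1.4512
k=4 src: inc=-0.018141, refl=-0.018141·-0.142857=0.0026; V=1.469388+-0.018141+0.002592=1.4538
k=5 load: inc=0.002592, refl=0.002592·0.333333=0.0009; V=1.451247+0.002592+0.000864=1.4547
k=6 src: inc=0.000864, refl=0.000864·-0.142857=-0.0001; V=1.453839+0.000864+-0.000123=1.4546
k=7 load: inc=-0.000123, refl=-0.000123·0.333333=-0.0000; V=1.454703+-0.000123+-0.000041=1.4545
k=8 src: inc=-0.000041, refl=-0.000041·-0.142857=0.0000; V=1.454579+-0.000041+0.000006=1.4545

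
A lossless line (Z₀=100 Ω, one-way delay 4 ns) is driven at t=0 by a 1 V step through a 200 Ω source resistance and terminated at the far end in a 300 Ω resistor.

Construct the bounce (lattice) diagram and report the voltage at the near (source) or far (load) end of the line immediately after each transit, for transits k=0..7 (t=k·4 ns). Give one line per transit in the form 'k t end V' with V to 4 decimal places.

Γ_L=0.500000, Γ_S=0.333333; launch V₁=1·100/300=0.333333
k=0 src: V=0.3333
k=1 load: inc=0.333333, refl=0.333333·0.500000=0.1667; V=0.000000+0.333333+0.166667=0.5000
k=2 src: inc=0.166667, refl=0.166667·0.333333=0.0556; V=0.333333+0.166667+0.055556=0.5556
k=3 load: inc=0.055556, refl=0.055556·0.500000=0.0278; V=0.500000+0.055556+0.027778=0.5833
k=4 src: inc=0.027778, refl=0.027778·0.333333=0.0093; V=0.555556+0.027778+0.009259=0.5926
k=5 load: inc=0.009259, refl=0.009259·0.500000=0.0046; V=0.583333+0.009259+0.004630=0.5972
k=6 src: inc=0.004630, refl=0.004630·0.333333=0.0015; V=0.592593+0.004630+0.001543=0.5988
k=7 load: inc=0.001543, refl=0.001543·0.500000=0.0008; V=0.597222+0.001543+0.000772=0.5995

0 0 source 0.3333
1 4 load 0.5000
2 8 source 0.5556
3 12 load 0.5833
4 16 source 0.5926
5 20 load 0.5972
6 24 source 0.5988
7 28 load 0.5995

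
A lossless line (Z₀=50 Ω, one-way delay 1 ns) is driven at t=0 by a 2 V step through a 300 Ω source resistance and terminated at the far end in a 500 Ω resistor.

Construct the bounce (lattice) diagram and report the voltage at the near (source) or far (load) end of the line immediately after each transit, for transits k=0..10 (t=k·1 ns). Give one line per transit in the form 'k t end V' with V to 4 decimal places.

0 0 source 0.2857
1 1 load 0.5195
2 2 source 0.6865
3 3 load 0.8231
4 4 source 0.9207
5 5 load 1.0005
6 6 source 1.0575
7 7 load 1.1042
8 8 source 1.1375
9 9 load 1.1648
10 10 source 1.1843

Γ_L=0.818182, Γ_S=0.714286; launch V₁=2·50/350=0.285714
k=0 src: V=0.2857
k=1 load: inc=0.285714, refl=0.285714·0.818182=0.2338; V=0.000000+0.285714+0.233766=0.5195
k=2 src: inc=0.233766, refl=0.233766·0.714286=0.1670; V=0.285714+0.233766+0.166976=0.6865
k=3 load: inc=0.166976, refl=0.166976·0.818182=0.1366; V=0.519481+0.166976+0.136617=0.8231
k=4 src: inc=0.136617, refl=0.136617·0.714286=0.0976; V=0.686456+0.136617+0.097583=0.9207
k=5 load: inc=0.097583, refl=0.097583·0.818182=0.0798; V=0.823073+0.097583+0.079841=1.0005
k=6 src: inc=0.079841, refl=0.079841·0.714286=0.0570; V=0.920656+0.079841+0.057029=1.0575
k=7 load: inc=0.057029, refl=0.057029·0.818182=0.0467; V=1.000497+0.057029+0.046660=1.1042
k=8 src: inc=0.046660, refl=0.046660·0.714286=0.0333; V=1.057526+0.046660+0.033329=1.1375
k=9 load: inc=0.033329, refl=0.033329·0.818182=0.0273; V=1.104187+0.033329+0.027269=1.1648
k=10 src: inc=0.027269, refl=0.027269·0.714286=0.0195; V=1.137515+0.027269+0.019478=1.1843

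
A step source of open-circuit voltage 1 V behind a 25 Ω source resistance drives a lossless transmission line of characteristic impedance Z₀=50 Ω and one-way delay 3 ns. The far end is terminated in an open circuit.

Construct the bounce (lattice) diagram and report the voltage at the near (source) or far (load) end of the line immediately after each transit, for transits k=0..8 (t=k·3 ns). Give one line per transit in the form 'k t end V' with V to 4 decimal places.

Γ_L=1.000000, Γ_S=-0.333333; launch V₁=1·50/75=0.666667
k=0 src: V=0.6667
k=1 load: inc=0.666667, refl=0.666667·1.000000=0.6667; V=0.000000+0.666667+0.666667=1.3333
k=2 src: inc=0.666667, refl=0.666667·-0.333333=-0.2222; V=0.666667+0.666667+-0.222222=1.1111
k=3 load: inc=-0.222222, refl=-0.222222·1.000000=-0.2222; V=1.333333+-0.222222+-0.222222=0.8889
k=4 src: inc=-0.222222, refl=-0.222222·-0.333333=0.0741; V=1.111111+-0.222222+0.074074=0.9630
k=5 load: inc=0.074074, refl=0.074074·1.000000=0.0741; V=0.888889+0.074074+0.074074=1.0370
k=6 src: inc=0.074074, refl=0.074074·-0.333333=-0.0247; V=0.962963+0.074074+-0.024691=1.0123
k=7 load: inc=-0.024691, refl=-0.024691·1.000000=-0.0247; V=1.037037+-0.024691+-0.024691=0.9877
k=8 src: inc=-0.024691, refl=-0.024691·-0.333333=0.0082; V=1.012346+-0.024691+0.008230=0.9959

0 0 source 0.6667
1 3 load 1.3333
2 6 source 1.1111
3 9 load 0.8889
4 12 source 0.9630
5 15 load 1.0370
6 18 source 1.0123
7 21 load 0.9877
8 24 source 0.9959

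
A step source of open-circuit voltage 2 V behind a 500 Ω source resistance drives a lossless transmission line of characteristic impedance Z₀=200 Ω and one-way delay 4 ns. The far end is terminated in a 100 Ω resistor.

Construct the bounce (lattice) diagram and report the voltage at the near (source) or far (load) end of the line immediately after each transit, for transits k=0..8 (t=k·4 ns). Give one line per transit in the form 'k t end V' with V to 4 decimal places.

0 0 source 0.5714
1 4 load 0.3810
2 8 source 0.2993
3 12 load 0.3265
4 16 source 0.3382
5 20 load 0.3343
6 24 source 0.3326
7 28 load 0.3332
8 32 source 0.3334

Γ_L=-0.333333, Γ_S=0.428571; launch V₁=2·200/700=0.571429
k=0 src: V=0.5714
k=1 load: inc=0.571429, refl=0.571429·-0.333333=-0.1905; V=0.000000+0.571429+-0.190476=0.3810
k=2 src: inc=-0.190476, refl=-0.190476·0.428571=-0.0816; V=0.571429+-0.190476+-0.081633=0.2993
k=3 load: inc=-0.081633, refl=-0.081633·-0.333333=0.0272; V=0.380952+-0.081633+0.027211=0.3265
k=4 src: inc=0.027211, refl=0.027211·0.428571=0.0117; V=0.299320+0.027211+0.011662=0.3382
k=5 load: inc=0.011662, refl=0.011662·-0.333333=-0.0039; V=0.326531+0.011662+-0.003887=0.3343
k=6 src: inc=-0.003887, refl=-0.003887·0.428571=-0.0017; V=0.338192+-0.003887+-0.001666=0.3326
k=7 load: inc=-0.001666, refl=-0.001666·-0.333333=0.0006; V=0.334305+-0.001666+0.000555=0.3332
k=8 src: inc=0.000555, refl=0.000555·0.428571=0.0002; V=0.332639+0.000555+0.000238=0.3334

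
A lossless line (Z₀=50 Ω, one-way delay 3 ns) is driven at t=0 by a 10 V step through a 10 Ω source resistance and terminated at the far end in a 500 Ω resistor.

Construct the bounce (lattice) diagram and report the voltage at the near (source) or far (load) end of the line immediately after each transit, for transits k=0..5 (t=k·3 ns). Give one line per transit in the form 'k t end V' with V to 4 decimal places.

0 0 source 8.3333
1 3 load 15.1515
2 6 source 10.6061
3 9 load 6.8871
4 12 source 9.3664
5 15 load 11.3949

Γ_L=0.818182, Γ_S=-0.666667; launch V₁=10·50/60=8.333333
k=0 src: V=8.3333
k=1 load: inc=8.333333, refl=8.333333·0.818182=6.8182; V=0.000000+8.333333+6.818182=15.1515
k=2 src: inc=6.818182, refl=6.818182·-0.666667=-4.5455; V=8.333333+6.818182+-4.545455=10.6061
k=3 load: inc=-4.545455, refl=-4.545455·0.818182=-3.7190; V=15.151515+-4.545455+-3.719008=6.8871
k=4 src: inc=-3.719008, refl=-3.719008·-0.666667=2.4793; V=10.606061+-3.719008+2.479339=9.3664
k=5 load: inc=2.479339, refl=2.479339·0.818182=2.0285; V=6.887052+2.479339+2.028550=11.3949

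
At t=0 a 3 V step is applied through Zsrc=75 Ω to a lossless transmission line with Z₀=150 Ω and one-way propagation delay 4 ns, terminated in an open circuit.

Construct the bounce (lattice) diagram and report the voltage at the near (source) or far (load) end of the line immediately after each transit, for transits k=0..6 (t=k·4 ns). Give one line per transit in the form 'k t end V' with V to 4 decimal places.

0 0 source 2.0000
1 4 load 4.0000
2 8 source 3.3333
3 12 load 2.6667
4 16 source 2.8889
5 20 load 3.1111
6 24 source 3.0370

Γ_L=1.000000, Γ_S=-0.333333; launch V₁=3·150/225=2.000000
k=0 src: V=2.0000
k=1 load: inc=2.000000, refl=2.000000·1.000000=2.0000; V=0.000000+2.000000+2.000000=4.0000
k=2 src: inc=2.000000, refl=2.000000·-0.333333=-0.6667; V=2.000000+2.000000+-0.666667=3.3333
k=3 load: inc=-0.666667, refl=-0.666667·1.000000=-0.6667; V=4.000000+-0.666667+-0.666667=2.6667
k=4 src: inc=-0.666667, refl=-0.666667·-0.333333=0.2222; V=3.333333+-0.666667+0.222222=2.8889
k=5 load: inc=0.222222, refl=0.222222·1.000000=0.2222; V=2.666667+0.222222+0.222222=3.1111
k=6 src: inc=0.222222, refl=0.222222·-0.333333=-0.0741; V=2.888889+0.222222+-0.074074=3.0370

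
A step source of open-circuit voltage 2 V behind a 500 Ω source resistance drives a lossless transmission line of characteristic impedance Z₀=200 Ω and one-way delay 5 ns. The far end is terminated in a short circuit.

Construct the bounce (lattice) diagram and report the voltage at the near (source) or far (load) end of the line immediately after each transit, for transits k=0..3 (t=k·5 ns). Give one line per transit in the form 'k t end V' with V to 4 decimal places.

0 0 source 0.5714
1 5 load 0.0000
2 10 source -0.2449
3 15 load 0.0000

Γ_L=-1.000000, Γ_S=0.428571; launch V₁=2·200/700=0.571429
k=0 src: V=0.5714
k=1 load: inc=0.571429, refl=0.571429·-1.000000=-0.5714; V=0.000000+0.571429+-0.571429=0.0000
k=2 src: inc=-0.571429, refl=-0.571429·0.428571=-0.2449; V=0.571429+-0.571429+-0.244898=-0.2449
k=3 load: inc=-0.244898, refl=-0.244898·-1.000000=0.2449; V=0.000000+-0.244898+0.244898=0.0000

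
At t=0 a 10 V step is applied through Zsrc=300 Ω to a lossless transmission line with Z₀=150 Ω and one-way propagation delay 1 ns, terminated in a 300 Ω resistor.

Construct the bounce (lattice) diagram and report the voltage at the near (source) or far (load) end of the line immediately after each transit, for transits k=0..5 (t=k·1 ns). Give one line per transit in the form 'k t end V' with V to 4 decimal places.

Γ_L=0.333333, Γ_S=0.333333; launch V₁=10·150/450=3.333333
k=0 src: V=3.3333
k=1 load: inc=3.333333, refl=3.333333·0.333333=1.1111; V=0.000000+3.333333+1.111111=4.4444
k=2 src: inc=1.111111, refl=1.111111·0.333333=0.3704; V=3.333333+1.111111+0.370370=4.8148
k=3 load: inc=0.370370, refl=0.370370·0.333333=0.1235; V=4.444444+0.370370+0.123457=4.9383
k=4 src: inc=0.123457, refl=0.123457·0.333333=0.0412; V=4.814815+0.123457+0.041152=4.9794
k=5 load: inc=0.041152, refl=0.041152·0.333333=0.0137; V=4.938272+0.041152+0.013717=4.9931

0 0 source 3.3333
1 1 load 4.4444
2 2 source 4.8148
3 3 load 4.9383
4 4 source 4.9794
5 5 load 4.9931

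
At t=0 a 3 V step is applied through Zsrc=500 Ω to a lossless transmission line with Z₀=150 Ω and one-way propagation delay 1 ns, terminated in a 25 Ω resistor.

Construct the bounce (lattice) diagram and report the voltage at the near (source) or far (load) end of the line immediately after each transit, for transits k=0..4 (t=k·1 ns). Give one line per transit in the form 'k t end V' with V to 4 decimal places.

Γ_L=-0.714286, Γ_S=0.538462; launch V₁=3·150/650=0.692308
k=0 src: V=0.6923
k=1 load: inc=0.692308, refl=0.692308·-0.714286=-0.4945; V=0.000000+0.692308+-0.494505=0.1978
k=2 src: inc=-0.494505, refl=-0.494505·0.538462=-0.2663; V=0.692308+-0.494505+-0.266272=-0.0685
k=3 load: inc=-0.266272, refl=-0.266272·-0.714286=0.1902; V=0.197802+-0.266272+0.190194=0.1217
k=4 src: inc=0.190194, refl=0.190194·0.538462=0.1024; V=-0.068470+0.190194+0.102412=0.2241

0 0 source 0.6923
1 1 load 0.1978
2 2 source -0.0685
3 3 load 0.1217
4 4 source 0.2241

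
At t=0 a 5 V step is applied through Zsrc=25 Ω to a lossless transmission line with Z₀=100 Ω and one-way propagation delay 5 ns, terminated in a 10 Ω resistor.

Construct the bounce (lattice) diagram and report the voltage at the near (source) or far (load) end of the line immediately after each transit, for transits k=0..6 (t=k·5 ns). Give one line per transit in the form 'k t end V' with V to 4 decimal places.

0 0 source 4.0000
1 5 load 0.7273
2 10 source 2.6909
3 15 load 1.0843
4 20 source 2.0483
5 25 load 1.2596
6 30 source 1.7328

Γ_L=-0.818182, Γ_S=-0.600000; launch V₁=5·100/125=4.000000
k=0 src: V=4.0000
k=1 load: inc=4.000000, refl=4.000000·-0.818182=-3.2727; V=0.000000+4.000000+-3.272727=0.7273
k=2 src: inc=-3.272727, refl=-3.272727·-0.600000=1.9636; V=4.000000+-3.272727+1.963636=2.6909
k=3 load: inc=1.963636, refl=1.963636·-0.818182=-1.6066; V=0.727273+1.963636+-1.606612=1.0843
k=4 src: inc=-1.606612, refl=-1.606612·-0.600000=0.9640; V=2.690909+-1.606612+0.963967=2.0483
k=5 load: inc=0.963967, refl=0.963967·-0.818182=-0.7887; V=1.084298+0.963967+-0.788700=1.2596
k=6 src: inc=-0.788700, refl=-0.788700·-0.600000=0.4732; V=2.048264+-0.788700+0.473220=1.7328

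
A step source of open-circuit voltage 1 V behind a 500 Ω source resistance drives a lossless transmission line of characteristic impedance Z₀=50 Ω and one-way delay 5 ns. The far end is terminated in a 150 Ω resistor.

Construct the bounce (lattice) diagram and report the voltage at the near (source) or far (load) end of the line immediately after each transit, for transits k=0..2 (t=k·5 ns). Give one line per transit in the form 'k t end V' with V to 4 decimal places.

0 0 source 0.0909
1 5 load 0.1364
2 10 source 0.1736

Γ_L=0.500000, Γ_S=0.818182; launch V₁=1·50/550=0.090909
k=0 src: V=0.0909
k=1 load: inc=0.090909, refl=0.090909·0.500000=0.0455; V=0.000000+0.090909+0.045455=0.1364
k=2 src: inc=0.045455, refl=0.045455·0.818182=0.0372; V=0.090909+0.045455+0.037190=0.1736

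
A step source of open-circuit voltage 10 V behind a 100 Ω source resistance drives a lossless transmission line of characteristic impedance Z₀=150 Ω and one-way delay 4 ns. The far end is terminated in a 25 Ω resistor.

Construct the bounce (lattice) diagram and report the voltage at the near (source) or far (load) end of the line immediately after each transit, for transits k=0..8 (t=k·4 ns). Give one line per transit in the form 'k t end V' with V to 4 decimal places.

0 0 source 6.0000
1 4 load 1.7143
2 8 source 2.5714
3 12 load 1.9592
4 16 source 2.0816
5 20 load 1.9942
6 24 source 2.0117
7 28 load 1.9992
8 32 source 2.0017

Γ_L=-0.714286, Γ_S=-0.200000; launch V₁=10·150/250=6.000000
k=0 src: V=6.0000
k=1 load: inc=6.000000, refl=6.000000·-0.714286=-4.2857; V=0.000000+6.000000+-4.285714=1.7143
k=2 src: inc=-4.285714, refl=-4.285714·-0.200000=0.8571; V=6.000000+-4.285714+0.857143=2.5714
k=3 load: inc=0.857143, refl=0.857143·-0.714286=-0.6122; V=1.714286+0.857143+-0.612245=1.9592
k=4 src: inc=-0.612245, refl=-0.612245·-0.200000=0.1224; V=2.571429+-0.612245+0.122449=2.0816
k=5 load: inc=0.122449, refl=0.122449·-0.714286=-0.0875; V=1.959184+0.122449+-0.087464=1.9942
k=6 src: inc=-0.087464, refl=-0.087464·-0.200000=0.0175; V=2.081633+-0.087464+0.017493=2.0117
k=7 load: inc=0.017493, refl=0.017493·-0.714286=-0.0125; V=1.994169+0.017493+-0.012495=1.9992
k=8 src: inc=-0.012495, refl=-0.012495·-0.200000=0.0025; V=2.011662+-0.012495+0.002499=2.0017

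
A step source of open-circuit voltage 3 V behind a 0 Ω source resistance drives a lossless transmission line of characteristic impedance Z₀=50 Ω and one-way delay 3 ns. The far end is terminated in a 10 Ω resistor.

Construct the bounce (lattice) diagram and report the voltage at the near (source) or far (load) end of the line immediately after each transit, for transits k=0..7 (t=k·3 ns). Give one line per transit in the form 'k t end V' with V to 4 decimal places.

0 0 source 3.0000
1 3 load 1.0000
2 6 source 3.0000
3 9 load 1.6667
4 12 source 3.0000
5 15 load 2.1111
6 18 source 3.0000
7 21 load 2.4074

Γ_L=-0.666667, Γ_S=-1.000000; launch V₁=3·50/50=3.000000
k=0 src: V=3.0000
k=1 load: inc=3.000000, refl=3.000000·-0.666667=-2.0000; V=0.000000+3.000000+-2.000000=1.0000
k=2 src: inc=-2.000000, refl=-2.000000·-1.000000=2.0000; V=3.000000+-2.000000+2.000000=3.0000
k=3 load: inc=2.000000, refl=2.000000·-0.666667=-1.3333; V=1.000000+2.000000+-1.333333=1.6667
k=4 src: inc=-1.333333, refl=-1.333333·-1.000000=1.3333; V=3.000000+-1.333333+1.333333=3.0000
k=5 load: inc=1.333333, refl=1.333333·-0.666667=-0.8889; V=1.666667+1.333333+-0.888889=2.1111
k=6 src: inc=-0.888889, refl=-0.888889·-1.000000=0.8889; V=3.000000+-0.888889+0.888889=3.0000
k=7 load: inc=0.888889, refl=0.888889·-0.666667=-0.5926; V=2.111111+0.888889+-0.592593=2.4074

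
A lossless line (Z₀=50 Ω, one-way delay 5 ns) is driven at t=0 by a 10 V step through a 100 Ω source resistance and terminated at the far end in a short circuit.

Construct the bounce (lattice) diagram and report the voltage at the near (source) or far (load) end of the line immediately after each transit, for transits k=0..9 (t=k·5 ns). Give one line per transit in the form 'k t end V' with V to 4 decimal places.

Γ_L=-1.000000, Γ_S=0.333333; launch V₁=10·50/150=3.333333
k=0 src: V=3.3333
k=1 load: inc=3.333333, refl=3.333333·-1.000000=-3.3333; V=0.000000+3.333333+-3.333333=0.0000
k=2 src: inc=-3.333333, refl=-3.333333·0.333333=-1.1111; V=3.333333+-3.333333+-1.111111=-1.1111
k=3 load: inc=-1.111111, refl=-1.111111·-1.000000=1.1111; V=0.000000+-1.111111+1.111111=0.0000
k=4 src: inc=1.111111, refl=1.111111·0.333333=0.3704; V=-1.111111+1.111111+0.370370=0.3704
k=5 load: inc=0.370370, refl=0.370370·-1.000000=-0.3704; V=0.000000+0.370370+-0.370370=0.0000
k=6 src: inc=-0.370370, refl=-0.370370·0.333333=-0.1235; V=0.370370+-0.370370+-0.123457=-0.1235
k=7 load: inc=-0.123457, refl=-0.123457·-1.000000=0.1235; V=0.000000+-0.123457+0.123457=0.0000
k=8 src: inc=0.123457, refl=0.123457·0.333333=0.0412; V=-0.123457+0.123457+0.041152=0.0412
k=9 load: inc=0.041152, refl=0.041152·-1.000000=-0.0412; V=0.000000+0.041152+-0.041152=0.0000

0 0 source 3.3333
1 5 load 0.0000
2 10 source -1.1111
3 15 load 0.0000
4 20 source 0.3704
5 25 load 0.0000
6 30 source -0.1235
7 35 load 0.0000
8 40 source 0.0412
9 45 load 0.0000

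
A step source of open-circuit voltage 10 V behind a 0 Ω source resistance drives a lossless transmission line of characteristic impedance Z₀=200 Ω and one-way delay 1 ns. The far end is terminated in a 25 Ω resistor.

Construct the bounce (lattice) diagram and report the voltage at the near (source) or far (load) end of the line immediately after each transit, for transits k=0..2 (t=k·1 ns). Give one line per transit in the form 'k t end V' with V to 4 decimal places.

Γ_L=-0.777778, Γ_S=-1.000000; launch V₁=10·200/200=10.000000
k=0 src: V=10.0000
k=1 load: inc=10.000000, refl=10.000000·-0.777778=-7.7778; V=0.000000+10.000000+-7.777778=2.2222
k=2 src: inc=-7.777778, refl=-7.777778·-1.000000=7.7778; V=10.000000+-7.777778+7.777778=10.0000

0 0 source 10.0000
1 1 load 2.2222
2 2 source 10.0000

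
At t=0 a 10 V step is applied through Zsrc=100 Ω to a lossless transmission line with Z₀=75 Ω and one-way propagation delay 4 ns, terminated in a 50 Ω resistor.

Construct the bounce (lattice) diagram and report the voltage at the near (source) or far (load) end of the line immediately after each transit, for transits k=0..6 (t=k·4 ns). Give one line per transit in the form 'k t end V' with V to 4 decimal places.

0 0 source 4.2857
1 4 load 3.4286
2 8 source 3.3061
3 12 load 3.3306
4 16 source 3.3341
5 20 load 3.3334
6 24 source 3.3333

Γ_L=-0.200000, Γ_S=0.142857; launch V₁=10·75/175=4.285714
k=0 src: V=4.2857
k=1 load: inc=4.285714, refl=4.285714·-0.200000=-0.8571; V=0.000000+4.285714+-0.857143=3.4286
k=2 src: inc=-0.857143, refl=-0.857143·0.142857=-0.1224; V=4.285714+-0.857143+-0.122449=3.3061
k=3 load: inc=-0.122449, refl=-0.122449·-0.200000=0.0245; V=3.428571+-0.122449+0.024490=3.3306
k=4 src: inc=0.024490, refl=0.024490·0.142857=0.0035; V=3.306122+0.024490+0.003499=3.3341
k=5 load: inc=0.003499, refl=0.003499·-0.200000=-0.0007; V=3.330612+0.003499+-0.000700=3.3334
k=6 src: inc=-0.000700, refl=-0.000700·0.142857=-0.0001; V=3.334111+-0.000700+-0.000100=3.3333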